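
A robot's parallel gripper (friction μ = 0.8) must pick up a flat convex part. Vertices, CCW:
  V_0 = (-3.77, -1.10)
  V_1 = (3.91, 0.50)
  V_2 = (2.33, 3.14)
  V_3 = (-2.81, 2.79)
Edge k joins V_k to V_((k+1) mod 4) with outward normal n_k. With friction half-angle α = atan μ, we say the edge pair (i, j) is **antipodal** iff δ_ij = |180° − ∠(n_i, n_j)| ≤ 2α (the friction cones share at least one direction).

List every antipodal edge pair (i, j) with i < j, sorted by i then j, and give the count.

α = atan 0.8 = 38.66°;  2α = 77.32°
n_0 = (+0.2040, -0.9790)
n_1 = (+0.8581, +0.5135)
n_2 = (-0.0679, +0.9977)
n_3 = (-0.9709, +0.2396)
  (0,1): δ = 70.87°  ✓
  (0,2): δ = 7.87°  ✓
  (0,3): δ = 64.37°  ✓
  (1,2): δ = 117.00°  ·
  (1,3): δ = 44.76°  ✓
  (2,3): δ = 107.76°  ·
antipodal pairs: 4

count = 4; pairs: (0,1), (0,2), (0,3), (1,3)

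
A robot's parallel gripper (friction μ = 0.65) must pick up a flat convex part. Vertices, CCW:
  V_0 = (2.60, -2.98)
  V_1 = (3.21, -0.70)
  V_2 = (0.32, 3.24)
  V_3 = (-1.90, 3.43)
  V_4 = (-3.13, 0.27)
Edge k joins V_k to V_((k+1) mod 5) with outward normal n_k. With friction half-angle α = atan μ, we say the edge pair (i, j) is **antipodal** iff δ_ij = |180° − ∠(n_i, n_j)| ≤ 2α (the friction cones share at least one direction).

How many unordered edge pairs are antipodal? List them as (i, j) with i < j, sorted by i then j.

α = atan 0.65 = 33.02°;  2α = 66.05°
n_0 = (+0.9660, -0.2585)
n_1 = (+0.8063, +0.5915)
n_2 = (+0.0853, +0.9964)
n_3 = (-0.9319, +0.3627)
n_4 = (-0.4934, -0.8698)
  (0,1): δ = 128.76°  ·
  (0,2): δ = 79.91°  ·
  (0,3): δ = 6.29°  ✓
  (0,4): δ = 75.42°  ·
  (1,2): δ = 131.15°  ·
  (1,3): δ = 57.53°  ✓
  (1,4): δ = 24.18°  ✓
  (2,3): δ = 106.38°  ·
  (2,4): δ = 24.67°  ✓
  (3,4): δ = 98.29°  ·
antipodal pairs: 4

count = 4; pairs: (0,3), (1,3), (1,4), (2,4)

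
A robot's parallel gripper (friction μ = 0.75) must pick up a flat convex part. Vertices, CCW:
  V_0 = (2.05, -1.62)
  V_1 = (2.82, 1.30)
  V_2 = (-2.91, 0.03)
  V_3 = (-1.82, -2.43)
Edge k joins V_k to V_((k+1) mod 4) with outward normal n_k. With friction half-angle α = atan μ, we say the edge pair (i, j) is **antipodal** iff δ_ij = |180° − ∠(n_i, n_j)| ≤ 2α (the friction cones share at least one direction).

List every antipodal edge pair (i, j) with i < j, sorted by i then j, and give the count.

α = atan 0.75 = 36.87°;  2α = 73.74°
n_0 = (+0.9669, -0.2550)
n_1 = (-0.2164, +0.9763)
n_2 = (-0.9143, -0.4051)
n_3 = (+0.2049, -0.9788)
  (0,1): δ = 62.73°  ✓
  (0,2): δ = 38.67°  ✓
  (0,3): δ = 116.59°  ·
  (1,2): δ = 78.60°  ·
  (1,3): δ = 0.68°  ✓
  (2,3): δ = 102.08°  ·
antipodal pairs: 3

count = 3; pairs: (0,1), (0,2), (1,3)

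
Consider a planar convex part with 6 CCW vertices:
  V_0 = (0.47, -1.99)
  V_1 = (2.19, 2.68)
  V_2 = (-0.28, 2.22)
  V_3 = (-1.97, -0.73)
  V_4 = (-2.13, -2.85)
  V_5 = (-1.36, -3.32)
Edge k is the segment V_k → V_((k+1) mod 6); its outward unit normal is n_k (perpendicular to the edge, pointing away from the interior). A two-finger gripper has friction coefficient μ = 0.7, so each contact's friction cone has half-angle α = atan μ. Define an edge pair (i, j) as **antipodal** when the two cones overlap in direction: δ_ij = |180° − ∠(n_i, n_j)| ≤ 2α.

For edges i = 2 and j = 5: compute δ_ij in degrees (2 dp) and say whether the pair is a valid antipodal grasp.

α = atan 0.7 = 34.99°;  2α = 69.98°
edge 2: e_2 = (-1.69, -2.95);  n_2 = (-0.8677, +0.4971)
edge 5: e_5 = (+1.83, +1.33);  n_5 = (+0.5879, -0.8089)
∠(n_2, n_5) = 155.82°
δ = |180° − 155.82°| = 24.18°
24.18° ≤ 2α = 69.98°  →  valid

δ = 24.18°, valid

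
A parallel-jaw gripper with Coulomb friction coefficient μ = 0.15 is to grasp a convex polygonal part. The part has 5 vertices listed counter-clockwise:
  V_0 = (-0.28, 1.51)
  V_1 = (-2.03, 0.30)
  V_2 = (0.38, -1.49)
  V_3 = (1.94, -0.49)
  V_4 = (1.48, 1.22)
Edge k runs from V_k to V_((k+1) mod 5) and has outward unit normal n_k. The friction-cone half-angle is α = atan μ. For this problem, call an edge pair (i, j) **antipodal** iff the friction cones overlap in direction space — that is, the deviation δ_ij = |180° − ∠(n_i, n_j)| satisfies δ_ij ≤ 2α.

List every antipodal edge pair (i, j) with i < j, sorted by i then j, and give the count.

count = 1; pairs: (0,2)

α = atan 0.15 = 8.53°;  2α = 17.06°
n_0 = (-0.5687, +0.8225)
n_1 = (-0.5963, -0.8028)
n_2 = (+0.5397, -0.8419)
n_3 = (+0.9657, +0.2598)
n_4 = (+0.1626, +0.9867)
  (0,1): δ = 71.26°  ·
  (0,2): δ = 2.00°  ✓
  (0,3): δ = 70.40°  ·
  (0,4): δ = 135.98°  ·
  (1,2): δ = 110.74°  ·
  (1,3): δ = 38.34°  ·
  (1,4): δ = 27.25°  ·
  (2,3): δ = 107.60°  ·
  (2,4): δ = 42.02°  ·
  (3,4): δ = 114.41°  ·
antipodal pairs: 1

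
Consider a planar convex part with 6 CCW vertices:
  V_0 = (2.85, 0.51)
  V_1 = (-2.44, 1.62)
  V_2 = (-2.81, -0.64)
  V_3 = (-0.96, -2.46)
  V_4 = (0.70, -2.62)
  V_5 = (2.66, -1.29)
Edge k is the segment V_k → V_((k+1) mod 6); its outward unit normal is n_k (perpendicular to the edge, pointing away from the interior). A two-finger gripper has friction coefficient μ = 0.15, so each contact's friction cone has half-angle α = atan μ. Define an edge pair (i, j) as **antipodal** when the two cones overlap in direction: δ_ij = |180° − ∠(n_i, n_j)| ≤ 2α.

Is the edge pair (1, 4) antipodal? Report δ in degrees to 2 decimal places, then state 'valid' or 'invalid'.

δ = 46.54°, invalid

α = atan 0.15 = 8.53°;  2α = 17.06°
edge 1: e_1 = (-0.37, -2.26);  n_1 = (-0.9869, +0.1616)
edge 4: e_4 = (+1.96, +1.33);  n_4 = (+0.5615, -0.8275)
∠(n_1, n_4) = 133.46°
δ = |180° − 133.46°| = 46.54°
46.54° > 2α = 17.06°  →  invalid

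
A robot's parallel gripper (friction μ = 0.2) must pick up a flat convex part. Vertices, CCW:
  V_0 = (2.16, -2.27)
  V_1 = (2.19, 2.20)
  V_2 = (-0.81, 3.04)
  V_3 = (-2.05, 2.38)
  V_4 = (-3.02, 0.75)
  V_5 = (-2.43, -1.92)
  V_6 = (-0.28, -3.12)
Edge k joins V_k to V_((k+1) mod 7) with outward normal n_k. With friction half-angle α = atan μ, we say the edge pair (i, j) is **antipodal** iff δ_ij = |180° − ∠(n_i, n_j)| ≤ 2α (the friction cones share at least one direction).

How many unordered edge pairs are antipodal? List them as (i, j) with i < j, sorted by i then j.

α = atan 0.2 = 11.31°;  2α = 22.62°
n_0 = (+1.0000, -0.0067)
n_1 = (+0.2696, +0.9630)
n_2 = (-0.4698, +0.8827)
n_3 = (-0.8593, +0.5114)
n_4 = (-0.9764, -0.2158)
n_5 = (-0.4874, -0.8732)
n_6 = (+0.3290, -0.9443)
  (0,1): δ = 105.26°  ·
  (0,2): δ = 61.59°  ·
  (0,3): δ = 30.37°  ·
  (0,4): δ = 12.85°  ✓
  (0,5): δ = 61.22°  ·
  (0,6): δ = 109.59°  ·
  (1,2): δ = 136.33°  ·
  (1,3): δ = 105.11°  ·
  (1,4): δ = 61.90°  ·
  (1,5): δ = 13.53°  ✓
  (1,6): δ = 34.85°  ·
  (2,3): δ = 148.78°  ·
  (2,4): δ = 105.56°  ·
  (2,5): δ = 57.19°  ·
  (2,6): δ = 8.82°  ✓
  (3,4): δ = 136.78°  ·
  (3,5): δ = 88.41°  ·
  (3,6): δ = 40.04°  ·
  (4,5): δ = 131.63°  ·
  (4,6): δ = 83.25°  ·
  (5,6): δ = 131.63°  ·
antipodal pairs: 3

count = 3; pairs: (0,4), (1,5), (2,6)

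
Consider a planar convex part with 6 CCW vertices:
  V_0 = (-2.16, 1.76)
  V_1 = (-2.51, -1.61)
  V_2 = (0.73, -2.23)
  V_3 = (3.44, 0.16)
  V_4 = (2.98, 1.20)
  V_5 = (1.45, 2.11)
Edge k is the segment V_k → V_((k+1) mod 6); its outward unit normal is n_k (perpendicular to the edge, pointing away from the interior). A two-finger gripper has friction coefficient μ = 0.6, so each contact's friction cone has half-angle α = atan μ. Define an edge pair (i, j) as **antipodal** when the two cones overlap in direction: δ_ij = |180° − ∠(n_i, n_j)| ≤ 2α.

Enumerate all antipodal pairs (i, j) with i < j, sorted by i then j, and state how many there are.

α = atan 0.6 = 30.96°;  2α = 61.93°
n_0 = (-0.9947, +0.1033)
n_1 = (-0.1879, -0.9822)
n_2 = (+0.6614, -0.7500)
n_3 = (+0.9145, +0.4045)
n_4 = (+0.5112, +0.8595)
n_5 = (-0.0965, +0.9953)
  (0,1): δ = 94.90°  ·
  (0,2): δ = 42.66°  ✓
  (0,3): δ = 29.79°  ✓
  (0,4): δ = 65.19°  ·
  (0,5): δ = 101.47°  ·
  (1,2): δ = 127.76°  ·
  (1,3): δ = 55.31°  ✓
  (1,4): δ = 19.91°  ✓
  (1,5): δ = 16.37°  ✓
  (2,3): δ = 107.55°  ·
  (2,4): δ = 72.15°  ·
  (2,5): δ = 35.87°  ✓
  (3,4): δ = 144.60°  ·
  (3,5): δ = 108.32°  ·
  (4,5): δ = 143.72°  ·
antipodal pairs: 6

count = 6; pairs: (0,2), (0,3), (1,3), (1,4), (1,5), (2,5)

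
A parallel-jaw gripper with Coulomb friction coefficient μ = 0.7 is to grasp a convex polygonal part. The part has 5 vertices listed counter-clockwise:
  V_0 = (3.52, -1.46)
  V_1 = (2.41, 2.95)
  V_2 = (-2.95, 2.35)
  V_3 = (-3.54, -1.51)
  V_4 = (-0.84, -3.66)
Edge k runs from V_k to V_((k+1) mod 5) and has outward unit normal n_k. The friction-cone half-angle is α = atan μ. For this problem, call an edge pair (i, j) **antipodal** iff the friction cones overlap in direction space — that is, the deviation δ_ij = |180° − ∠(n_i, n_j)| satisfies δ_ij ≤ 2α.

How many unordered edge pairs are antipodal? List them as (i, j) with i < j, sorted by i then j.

α = atan 0.7 = 34.99°;  2α = 69.98°
n_0 = (+0.9698, +0.2441)
n_1 = (-0.1112, +0.9938)
n_2 = (-0.9885, +0.1511)
n_3 = (-0.6229, -0.7823)
n_4 = (+0.4505, -0.8928)
  (0,1): δ = 97.74°  ·
  (0,2): δ = 22.82°  ✓
  (0,3): δ = 37.34°  ✓
  (0,4): δ = 102.65°  ·
  (1,2): δ = 105.08°  ·
  (1,3): δ = 44.92°  ✓
  (1,4): δ = 20.39°  ✓
  (2,3): δ = 119.84°  ·
  (2,4): δ = 54.53°  ✓
  (3,4): δ = 114.69°  ·
antipodal pairs: 5

count = 5; pairs: (0,2), (0,3), (1,3), (1,4), (2,4)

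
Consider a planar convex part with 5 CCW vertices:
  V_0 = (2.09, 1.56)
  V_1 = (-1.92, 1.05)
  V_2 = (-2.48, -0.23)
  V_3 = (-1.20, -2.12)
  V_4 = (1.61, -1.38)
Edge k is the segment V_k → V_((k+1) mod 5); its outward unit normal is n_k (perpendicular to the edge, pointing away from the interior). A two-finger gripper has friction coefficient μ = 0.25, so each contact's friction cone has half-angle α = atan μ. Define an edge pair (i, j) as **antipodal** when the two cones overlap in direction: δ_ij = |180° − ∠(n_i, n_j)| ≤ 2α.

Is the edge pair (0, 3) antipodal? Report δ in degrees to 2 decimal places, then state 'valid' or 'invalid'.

δ = 7.51°, valid

α = atan 0.25 = 14.04°;  2α = 28.07°
edge 0: e_0 = (-4.01, -0.51);  n_0 = (-0.1262, +0.9920)
edge 3: e_3 = (+2.81, +0.74);  n_3 = (+0.2547, -0.9670)
∠(n_0, n_3) = 172.49°
δ = |180° − 172.49°| = 7.51°
7.51° ≤ 2α = 28.07°  →  valid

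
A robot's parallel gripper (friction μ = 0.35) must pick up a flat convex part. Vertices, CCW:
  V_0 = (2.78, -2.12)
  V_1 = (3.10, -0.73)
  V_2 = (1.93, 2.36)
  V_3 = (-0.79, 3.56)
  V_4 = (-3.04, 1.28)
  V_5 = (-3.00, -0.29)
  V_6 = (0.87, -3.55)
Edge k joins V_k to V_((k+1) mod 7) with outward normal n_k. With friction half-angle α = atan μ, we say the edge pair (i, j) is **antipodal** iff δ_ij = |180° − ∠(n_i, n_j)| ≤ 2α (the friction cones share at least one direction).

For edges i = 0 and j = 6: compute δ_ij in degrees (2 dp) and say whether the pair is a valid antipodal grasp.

α = atan 0.35 = 19.29°;  2α = 38.58°
edge 0: e_0 = (+0.32, +1.39);  n_0 = (+0.9745, -0.2243)
edge 6: e_6 = (+1.91, +1.43);  n_6 = (+0.5993, -0.8005)
∠(n_0, n_6) = 40.21°
δ = |180° − 40.21°| = 139.79°
139.79° > 2α = 38.58°  →  invalid

δ = 139.79°, invalid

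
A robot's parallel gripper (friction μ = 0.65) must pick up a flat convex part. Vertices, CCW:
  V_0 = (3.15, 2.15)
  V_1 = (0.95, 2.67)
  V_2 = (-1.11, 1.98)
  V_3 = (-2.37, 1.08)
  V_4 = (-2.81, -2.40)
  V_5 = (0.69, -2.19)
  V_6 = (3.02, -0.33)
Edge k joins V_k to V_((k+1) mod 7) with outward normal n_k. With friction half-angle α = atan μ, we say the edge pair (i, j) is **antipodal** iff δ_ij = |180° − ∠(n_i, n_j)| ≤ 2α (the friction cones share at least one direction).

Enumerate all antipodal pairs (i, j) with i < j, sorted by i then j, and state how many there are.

α = atan 0.65 = 33.02°;  2α = 66.05°
n_0 = (+0.2300, +0.9732)
n_1 = (-0.3176, +0.9482)
n_2 = (-0.5812, +0.8137)
n_3 = (-0.9921, +0.1254)
n_4 = (+0.0599, -0.9982)
n_5 = (+0.6239, -0.7815)
n_6 = (+0.9986, -0.0523)
  (0,1): δ = 148.18°  ·
  (0,2): δ = 131.16°  ·
  (0,3): δ = 83.91°  ·
  (0,4): δ = 16.73°  ✓
  (0,5): δ = 51.90°  ✓
  (0,6): δ = 100.30°  ·
  (1,2): δ = 162.98°  ·
  (1,3): δ = 115.72°  ·
  (1,4): δ = 15.08°  ✓
  (1,5): δ = 20.08°  ✓
  (1,6): δ = 68.48°  ·
  (2,3): δ = 132.74°  ·
  (2,4): δ = 32.10°  ✓
  (2,5): δ = 3.06°  ✓
  (2,6): δ = 51.46°  ✓
  (3,4): δ = 79.36°  ·
  (3,5): δ = 44.19°  ✓
  (3,6): δ = 4.21°  ✓
  (4,5): δ = 144.83°  ·
  (4,6): δ = 96.43°  ·
  (5,6): δ = 131.60°  ·
antipodal pairs: 9

count = 9; pairs: (0,4), (0,5), (1,4), (1,5), (2,4), (2,5), (2,6), (3,5), (3,6)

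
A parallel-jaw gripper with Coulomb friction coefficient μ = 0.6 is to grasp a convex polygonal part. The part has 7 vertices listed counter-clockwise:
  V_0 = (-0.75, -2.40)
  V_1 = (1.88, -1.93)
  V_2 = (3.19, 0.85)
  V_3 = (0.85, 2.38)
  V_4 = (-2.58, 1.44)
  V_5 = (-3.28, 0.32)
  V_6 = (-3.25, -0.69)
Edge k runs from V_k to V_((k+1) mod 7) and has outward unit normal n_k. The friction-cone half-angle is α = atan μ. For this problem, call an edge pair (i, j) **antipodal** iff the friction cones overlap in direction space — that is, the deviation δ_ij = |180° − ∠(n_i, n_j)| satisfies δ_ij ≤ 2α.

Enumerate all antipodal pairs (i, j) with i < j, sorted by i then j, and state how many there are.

α = atan 0.6 = 30.96°;  2α = 61.93°
n_0 = (+0.1759, -0.9844)
n_1 = (+0.9046, -0.4263)
n_2 = (+0.5472, +0.8370)
n_3 = (-0.2643, +0.9644)
n_4 = (-0.8480, +0.5300)
n_5 = (-0.9996, -0.0297)
n_6 = (-0.5646, -0.8254)
  (0,1): δ = 125.36°  ·
  (0,2): δ = 43.31°  ✓
  (0,3): δ = 5.19°  ✓
  (0,4): δ = 47.86°  ✓
  (0,5): δ = 81.57°  ·
  (0,6): δ = 135.50°  ·
  (1,2): δ = 97.95°  ·
  (1,3): δ = 49.44°  ✓
  (1,4): δ = 6.77°  ✓
  (1,5): δ = 26.93°  ✓
  (1,6): δ = 80.86°  ·
  (2,3): δ = 131.50°  ·
  (2,4): δ = 88.83°  ·
  (2,5): δ = 55.12°  ✓
  (2,6): δ = 1.19°  ✓
  (3,4): δ = 137.33°  ·
  (3,5): δ = 103.62°  ·
  (3,6): δ = 49.70°  ✓
  (4,5): δ = 146.29°  ·
  (4,6): δ = 92.37°  ·
  (5,6): δ = 126.07°  ·
antipodal pairs: 9

count = 9; pairs: (0,2), (0,3), (0,4), (1,3), (1,4), (1,5), (2,5), (2,6), (3,6)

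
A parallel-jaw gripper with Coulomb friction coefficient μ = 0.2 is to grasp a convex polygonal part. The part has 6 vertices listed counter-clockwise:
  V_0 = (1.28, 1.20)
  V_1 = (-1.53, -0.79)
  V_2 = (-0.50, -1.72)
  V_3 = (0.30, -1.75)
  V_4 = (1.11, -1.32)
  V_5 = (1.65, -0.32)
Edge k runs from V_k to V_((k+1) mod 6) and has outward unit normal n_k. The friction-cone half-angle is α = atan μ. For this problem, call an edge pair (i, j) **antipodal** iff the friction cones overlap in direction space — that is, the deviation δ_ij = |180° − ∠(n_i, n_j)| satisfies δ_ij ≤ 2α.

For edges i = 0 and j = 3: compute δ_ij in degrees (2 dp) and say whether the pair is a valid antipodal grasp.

δ = 7.34°, valid

α = atan 0.2 = 11.31°;  2α = 22.62°
edge 0: e_0 = (-2.81, -1.99);  n_0 = (-0.5779, +0.8161)
edge 3: e_3 = (+0.81, +0.43);  n_3 = (+0.4689, -0.8833)
∠(n_0, n_3) = 172.66°
δ = |180° − 172.66°| = 7.34°
7.34° ≤ 2α = 22.62°  →  valid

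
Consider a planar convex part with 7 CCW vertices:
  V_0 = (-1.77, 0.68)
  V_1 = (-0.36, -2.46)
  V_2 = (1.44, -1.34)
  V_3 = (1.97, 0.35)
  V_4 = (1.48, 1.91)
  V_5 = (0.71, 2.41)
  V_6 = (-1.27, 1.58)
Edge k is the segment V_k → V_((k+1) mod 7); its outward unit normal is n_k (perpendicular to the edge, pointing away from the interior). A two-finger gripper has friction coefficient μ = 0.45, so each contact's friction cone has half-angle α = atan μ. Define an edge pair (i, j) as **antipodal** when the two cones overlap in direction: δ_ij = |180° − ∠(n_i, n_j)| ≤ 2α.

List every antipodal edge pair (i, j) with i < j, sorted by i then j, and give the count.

count = 7; pairs: (0,2), (0,3), (0,4), (1,5), (1,6), (2,6), (3,6)

α = atan 0.45 = 24.23°;  2α = 48.46°
n_0 = (-0.9122, -0.4096)
n_1 = (+0.5283, -0.8491)
n_2 = (+0.9542, -0.2992)
n_3 = (+0.9540, +0.2997)
n_4 = (+0.5446, +0.8387)
n_5 = (-0.3866, +0.9222)
n_6 = (-0.8742, +0.4856)
  (0,1): δ = 82.29°  ·
  (0,2): δ = 41.59°  ✓
  (0,3): δ = 6.74°  ✓
  (0,4): δ = 32.82°  ✓
  (0,5): δ = 88.56°  ·
  (0,6): δ = 126.76°  ·
  (1,2): δ = 139.30°  ·
  (1,3): δ = 104.45°  ·
  (1,4): δ = 64.89°  ·
  (1,5): δ = 9.15°  ✓
  (1,6): δ = 29.05°  ✓
  (2,3): δ = 145.15°  ·
  (2,4): δ = 105.59°  ·
  (2,5): δ = 49.85°  ·
  (2,6): δ = 11.64°  ✓
  (3,4): δ = 140.44°  ·
  (3,5): δ = 84.69°  ·
  (3,6): δ = 46.49°  ✓
  (4,5): δ = 124.26°  ·
  (4,6): δ = 86.06°  ·
  (5,6): δ = 141.80°  ·
antipodal pairs: 7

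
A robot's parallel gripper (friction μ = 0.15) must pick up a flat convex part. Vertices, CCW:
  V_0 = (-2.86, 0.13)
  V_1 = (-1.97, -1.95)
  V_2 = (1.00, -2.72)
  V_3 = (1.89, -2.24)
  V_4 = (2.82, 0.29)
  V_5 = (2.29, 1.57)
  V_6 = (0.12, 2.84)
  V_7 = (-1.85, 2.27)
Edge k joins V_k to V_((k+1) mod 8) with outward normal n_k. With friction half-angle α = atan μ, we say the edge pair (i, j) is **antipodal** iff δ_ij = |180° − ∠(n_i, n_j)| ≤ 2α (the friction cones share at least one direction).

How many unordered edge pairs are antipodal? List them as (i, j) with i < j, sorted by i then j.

count = 4; pairs: (0,4), (1,5), (2,6), (3,7)

α = atan 0.15 = 8.53°;  2α = 17.06°
n_0 = (-0.9194, -0.3934)
n_1 = (-0.2510, -0.9680)
n_2 = (+0.4747, -0.8802)
n_3 = (+0.9386, -0.3450)
n_4 = (+0.9239, +0.3826)
n_5 = (+0.5051, +0.8631)
n_6 = (-0.2779, +0.9606)
n_7 = (-0.9043, +0.4268)
  (0,1): δ = 127.70°  ·
  (0,2): δ = 84.83°  ·
  (0,3): δ = 43.35°  ·
  (0,4): δ = 0.67°  ✓
  (0,5): δ = 36.50°  ·
  (0,6): δ = 82.97°  ·
  (0,7): δ = 131.57°  ·
  (1,2): δ = 137.13°  ·
  (1,3): δ = 95.65°  ·
  (1,4): δ = 52.97°  ·
  (1,5): δ = 15.80°  ✓
  (1,6): δ = 30.67°  ·
  (1,7): δ = 79.27°  ·
  (2,3): δ = 138.52°  ·
  (2,4): δ = 95.85°  ·
  (2,5): δ = 58.68°  ·
  (2,6): δ = 12.20°  ✓
  (2,7): δ = 36.40°  ·
  (3,4): δ = 137.32°  ·
  (3,5): δ = 100.16°  ·
  (3,6): δ = 53.68°  ·
  (3,7): δ = 5.08°  ✓
  (4,5): δ = 142.83°  ·
  (4,6): δ = 96.36°  ·
  (4,7): δ = 47.76°  ·
  (5,6): δ = 133.52°  ·
  (5,7): δ = 84.93°  ·
  (6,7): δ = 131.40°  ·
antipodal pairs: 4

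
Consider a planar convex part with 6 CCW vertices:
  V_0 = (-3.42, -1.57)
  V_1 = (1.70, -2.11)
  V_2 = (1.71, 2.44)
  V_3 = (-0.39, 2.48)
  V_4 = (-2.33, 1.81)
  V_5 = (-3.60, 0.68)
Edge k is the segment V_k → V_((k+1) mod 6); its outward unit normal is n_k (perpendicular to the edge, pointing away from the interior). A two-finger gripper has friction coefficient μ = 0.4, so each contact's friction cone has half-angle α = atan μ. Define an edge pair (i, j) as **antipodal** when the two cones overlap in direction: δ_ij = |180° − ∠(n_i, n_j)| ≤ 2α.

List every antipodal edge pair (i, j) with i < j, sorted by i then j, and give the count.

count = 3; pairs: (0,2), (0,3), (1,5)

α = atan 0.4 = 21.80°;  2α = 43.60°
n_0 = (-0.1049, -0.9945)
n_1 = (+1.0000, -0.0022)
n_2 = (+0.0190, +0.9998)
n_3 = (-0.3264, +0.9452)
n_4 = (-0.6647, +0.7471)
n_5 = (-0.9968, -0.0797)
  (0,1): δ = 84.11°  ·
  (0,2): δ = 4.93°  ✓
  (0,3): δ = 25.07°  ✓
  (0,4): δ = 47.68°  ·
  (0,5): δ = 100.59°  ·
  (1,2): δ = 90.97°  ·
  (1,3): δ = 70.82°  ·
  (1,4): δ = 48.21°  ·
  (1,5): δ = 4.70°  ✓
  (2,3): δ = 159.86°  ·
  (2,4): δ = 137.25°  ·
  (2,5): δ = 84.33°  ·
  (3,4): δ = 157.39°  ·
  (3,5): δ = 104.48°  ·
  (4,5): δ = 127.09°  ·
antipodal pairs: 3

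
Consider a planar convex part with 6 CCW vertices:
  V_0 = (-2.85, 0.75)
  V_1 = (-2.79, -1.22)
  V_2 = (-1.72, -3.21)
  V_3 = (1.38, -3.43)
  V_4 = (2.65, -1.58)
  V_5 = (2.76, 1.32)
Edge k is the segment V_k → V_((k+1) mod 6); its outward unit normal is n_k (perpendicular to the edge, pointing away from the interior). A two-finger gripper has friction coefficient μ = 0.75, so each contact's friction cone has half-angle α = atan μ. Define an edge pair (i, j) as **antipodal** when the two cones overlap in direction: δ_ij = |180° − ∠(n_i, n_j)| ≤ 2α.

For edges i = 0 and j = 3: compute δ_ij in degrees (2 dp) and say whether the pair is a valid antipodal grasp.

δ = 36.21°, valid

α = atan 0.75 = 36.87°;  2α = 73.74°
edge 0: e_0 = (+0.06, -1.97);  n_0 = (-0.9995, -0.0304)
edge 3: e_3 = (+1.27, +1.85);  n_3 = (+0.8244, -0.5660)
∠(n_0, n_3) = 143.79°
δ = |180° − 143.79°| = 36.21°
36.21° ≤ 2α = 73.74°  →  valid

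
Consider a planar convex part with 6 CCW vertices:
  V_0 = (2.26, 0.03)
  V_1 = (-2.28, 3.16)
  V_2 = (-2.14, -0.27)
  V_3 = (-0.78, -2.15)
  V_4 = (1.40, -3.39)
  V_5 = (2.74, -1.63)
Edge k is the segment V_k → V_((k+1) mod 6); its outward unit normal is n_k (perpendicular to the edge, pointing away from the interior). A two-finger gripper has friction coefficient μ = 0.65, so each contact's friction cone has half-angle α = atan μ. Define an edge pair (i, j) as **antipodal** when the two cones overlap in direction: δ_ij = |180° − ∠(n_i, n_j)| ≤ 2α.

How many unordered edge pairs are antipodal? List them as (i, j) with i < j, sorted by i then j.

count = 7; pairs: (0,1), (0,2), (0,3), (1,4), (1,5), (2,5), (3,5)

α = atan 0.65 = 33.02°;  2α = 66.05°
n_0 = (+0.5676, +0.8233)
n_1 = (-0.9992, -0.0408)
n_2 = (-0.8102, -0.5861)
n_3 = (-0.4944, -0.8692)
n_4 = (+0.7956, -0.6058)
n_5 = (+0.9606, +0.2778)
  (0,1): δ = 53.08°  ✓
  (0,2): δ = 19.53°  ✓
  (0,3): δ = 4.95°  ✓
  (0,4): δ = 87.30°  ·
  (0,5): δ = 140.71°  ·
  (1,2): δ = 146.46°  ·
  (1,3): δ = 121.97°  ·
  (1,4): δ = 39.62°  ✓
  (1,5): δ = 13.79°  ✓
  (2,3): δ = 155.51°  ·
  (2,4): δ = 73.17°  ·
  (2,5): δ = 19.75°  ✓
  (3,4): δ = 97.65°  ·
  (3,5): δ = 44.24°  ✓
  (4,5): δ = 126.59°  ·
antipodal pairs: 7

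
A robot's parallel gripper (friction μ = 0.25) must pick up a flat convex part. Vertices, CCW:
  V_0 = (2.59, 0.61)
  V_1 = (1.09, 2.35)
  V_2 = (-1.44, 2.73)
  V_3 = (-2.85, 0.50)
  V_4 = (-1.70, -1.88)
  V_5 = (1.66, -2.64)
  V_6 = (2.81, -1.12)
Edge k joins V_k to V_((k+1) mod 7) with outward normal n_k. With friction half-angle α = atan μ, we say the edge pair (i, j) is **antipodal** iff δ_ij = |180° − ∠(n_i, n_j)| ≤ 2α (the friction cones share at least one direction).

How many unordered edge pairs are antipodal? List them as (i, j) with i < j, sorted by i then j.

count = 4; pairs: (0,3), (1,4), (2,5), (3,6)

α = atan 0.25 = 14.04°;  2α = 28.07°
n_0 = (+0.7574, +0.6529)
n_1 = (+0.1485, +0.9889)
n_2 = (-0.8452, +0.5344)
n_3 = (-0.9004, -0.4351)
n_4 = (-0.2206, -0.9754)
n_5 = (+0.7975, -0.6034)
n_6 = (+0.9920, +0.1262)
  (0,1): δ = 139.31°  ·
  (0,2): δ = 73.07°  ·
  (0,3): δ = 14.97°  ✓
  (0,4): δ = 36.49°  ·
  (0,5): δ = 102.13°  ·
  (0,6): δ = 146.48°  ·
  (1,2): δ = 113.76°  ·
  (1,3): δ = 55.67°  ·
  (1,4): δ = 4.20°  ✓
  (1,5): δ = 61.43°  ·
  (1,6): δ = 105.79°  ·
  (2,3): δ = 121.91°  ·
  (2,4): δ = 70.44°  ·
  (2,5): δ = 4.81°  ✓
  (2,6): δ = 39.55°  ·
  (3,4): δ = 128.53°  ·
  (3,5): δ = 62.90°  ·
  (3,6): δ = 18.54°  ✓
  (4,5): δ = 114.37°  ·
  (4,6): δ = 70.01°  ·
  (5,6): δ = 135.64°  ·
antipodal pairs: 4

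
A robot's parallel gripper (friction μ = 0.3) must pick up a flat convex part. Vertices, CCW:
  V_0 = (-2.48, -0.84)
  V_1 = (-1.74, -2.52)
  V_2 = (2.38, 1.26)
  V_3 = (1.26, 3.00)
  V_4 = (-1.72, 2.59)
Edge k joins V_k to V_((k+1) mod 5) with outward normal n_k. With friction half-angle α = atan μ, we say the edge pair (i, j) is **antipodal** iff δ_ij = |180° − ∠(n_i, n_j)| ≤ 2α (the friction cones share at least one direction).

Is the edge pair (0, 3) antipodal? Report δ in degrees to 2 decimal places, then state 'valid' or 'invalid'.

δ = 74.06°, invalid

α = atan 0.3 = 16.70°;  2α = 33.40°
edge 0: e_0 = (+0.74, -1.68);  n_0 = (-0.9152, -0.4031)
edge 3: e_3 = (-2.98, -0.41);  n_3 = (-0.1363, +0.9907)
∠(n_0, n_3) = 105.94°
δ = |180° − 105.94°| = 74.06°
74.06° > 2α = 33.40°  →  invalid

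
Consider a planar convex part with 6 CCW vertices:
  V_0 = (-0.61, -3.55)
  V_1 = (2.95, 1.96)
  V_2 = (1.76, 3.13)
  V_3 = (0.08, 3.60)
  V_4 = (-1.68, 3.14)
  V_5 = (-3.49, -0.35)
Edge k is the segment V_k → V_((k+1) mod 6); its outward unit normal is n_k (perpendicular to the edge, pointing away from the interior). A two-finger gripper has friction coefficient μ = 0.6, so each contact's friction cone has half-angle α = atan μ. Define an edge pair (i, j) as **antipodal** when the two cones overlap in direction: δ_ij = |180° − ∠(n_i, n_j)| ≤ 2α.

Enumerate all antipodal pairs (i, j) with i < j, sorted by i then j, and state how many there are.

count = 4; pairs: (0,3), (0,4), (1,5), (2,5)

α = atan 0.6 = 30.96°;  2α = 61.93°
n_0 = (+0.8399, -0.5427)
n_1 = (+0.7011, +0.7131)
n_2 = (+0.2694, +0.9630)
n_3 = (-0.2529, +0.9675)
n_4 = (-0.8877, +0.4604)
n_5 = (-0.7433, -0.6690)
  (0,1): δ = 101.65°  ·
  (0,2): δ = 72.76°  ·
  (0,3): δ = 42.49°  ✓
  (0,4): δ = 5.45°  ✓
  (0,5): δ = 74.85°  ·
  (1,2): δ = 151.12°  ·
  (1,3): δ = 120.84°  ·
  (1,4): δ = 72.90°  ·
  (1,5): δ = 3.50°  ✓
  (2,3): δ = 149.72°  ·
  (2,4): δ = 101.78°  ·
  (2,5): δ = 32.38°  ✓
  (3,4): δ = 132.06°  ·
  (3,5): δ = 62.66°  ·
  (4,5): δ = 110.60°  ·
antipodal pairs: 4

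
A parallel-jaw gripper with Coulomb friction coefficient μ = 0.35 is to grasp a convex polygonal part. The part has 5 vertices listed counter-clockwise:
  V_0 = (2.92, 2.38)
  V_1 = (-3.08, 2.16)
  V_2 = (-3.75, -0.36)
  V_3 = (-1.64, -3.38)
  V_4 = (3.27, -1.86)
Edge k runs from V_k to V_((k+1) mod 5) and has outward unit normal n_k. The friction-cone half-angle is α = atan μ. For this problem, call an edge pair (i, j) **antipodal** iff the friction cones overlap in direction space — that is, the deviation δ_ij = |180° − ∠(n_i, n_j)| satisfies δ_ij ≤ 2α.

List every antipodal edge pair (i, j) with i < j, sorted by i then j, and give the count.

α = atan 0.35 = 19.29°;  2α = 38.58°
n_0 = (-0.0366, +0.9993)
n_1 = (-0.9664, +0.2569)
n_2 = (-0.8197, -0.5727)
n_3 = (+0.2957, -0.9553)
n_4 = (+0.9966, +0.0823)
  (0,1): δ = 106.99°  ·
  (0,2): δ = 57.16°  ·
  (0,3): δ = 15.10°  ✓
  (0,4): δ = 92.62°  ·
  (1,2): δ = 130.17°  ·
  (1,3): δ = 57.91°  ·
  (1,4): δ = 19.61°  ✓
  (2,3): δ = 107.74°  ·
  (2,4): δ = 30.22°  ✓
  (3,4): δ = 102.48°  ·
antipodal pairs: 3

count = 3; pairs: (0,3), (1,4), (2,4)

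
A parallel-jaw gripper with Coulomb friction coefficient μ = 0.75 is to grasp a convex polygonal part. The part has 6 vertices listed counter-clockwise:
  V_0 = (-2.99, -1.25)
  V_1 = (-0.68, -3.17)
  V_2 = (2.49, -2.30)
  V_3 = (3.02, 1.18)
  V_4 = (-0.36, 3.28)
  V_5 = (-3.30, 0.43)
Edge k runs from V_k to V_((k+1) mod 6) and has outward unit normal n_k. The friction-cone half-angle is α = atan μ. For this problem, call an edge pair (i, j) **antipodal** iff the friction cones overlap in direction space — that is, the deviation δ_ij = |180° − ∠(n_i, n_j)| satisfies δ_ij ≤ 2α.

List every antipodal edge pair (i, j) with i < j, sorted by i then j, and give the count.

α = atan 0.75 = 36.87°;  2α = 73.74°
n_0 = (-0.6392, -0.7690)
n_1 = (+0.2647, -0.9643)
n_2 = (+0.9886, -0.1506)
n_3 = (+0.5277, +0.8494)
n_4 = (-0.6960, +0.7180)
n_5 = (-0.9834, -0.1815)
  (0,1): δ = 124.92°  ·
  (0,2): δ = 58.93°  ✓
  (0,3): δ = 7.88°  ✓
  (0,4): δ = 83.84°  ·
  (0,5): δ = 140.19°  ·
  (1,2): δ = 114.01°  ·
  (1,3): δ = 47.20°  ✓
  (1,4): δ = 28.76°  ✓
  (1,5): δ = 85.11°  ·
  (2,3): δ = 113.19°  ·
  (2,4): δ = 37.23°  ✓
  (2,5): δ = 19.11°  ✓
  (3,4): δ = 104.04°  ·
  (3,5): δ = 47.69°  ✓
  (4,5): δ = 123.65°  ·
antipodal pairs: 7

count = 7; pairs: (0,2), (0,3), (1,3), (1,4), (2,4), (2,5), (3,5)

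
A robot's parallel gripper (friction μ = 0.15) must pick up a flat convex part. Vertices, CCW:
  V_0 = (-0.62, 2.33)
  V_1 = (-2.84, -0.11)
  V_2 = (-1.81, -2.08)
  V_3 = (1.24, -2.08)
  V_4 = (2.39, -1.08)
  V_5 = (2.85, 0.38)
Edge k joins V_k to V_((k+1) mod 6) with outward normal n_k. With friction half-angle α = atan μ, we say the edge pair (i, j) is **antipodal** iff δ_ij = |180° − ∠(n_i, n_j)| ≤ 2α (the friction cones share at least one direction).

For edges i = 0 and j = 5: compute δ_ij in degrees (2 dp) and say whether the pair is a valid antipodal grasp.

α = atan 0.15 = 8.53°;  2α = 17.06°
edge 0: e_0 = (-2.22, -2.44);  n_0 = (-0.7397, +0.6730)
edge 5: e_5 = (-3.47, +1.95);  n_5 = (+0.4899, +0.8718)
∠(n_0, n_5) = 77.04°
δ = |180° − 77.04°| = 102.96°
102.96° > 2α = 17.06°  →  invalid

δ = 102.96°, invalid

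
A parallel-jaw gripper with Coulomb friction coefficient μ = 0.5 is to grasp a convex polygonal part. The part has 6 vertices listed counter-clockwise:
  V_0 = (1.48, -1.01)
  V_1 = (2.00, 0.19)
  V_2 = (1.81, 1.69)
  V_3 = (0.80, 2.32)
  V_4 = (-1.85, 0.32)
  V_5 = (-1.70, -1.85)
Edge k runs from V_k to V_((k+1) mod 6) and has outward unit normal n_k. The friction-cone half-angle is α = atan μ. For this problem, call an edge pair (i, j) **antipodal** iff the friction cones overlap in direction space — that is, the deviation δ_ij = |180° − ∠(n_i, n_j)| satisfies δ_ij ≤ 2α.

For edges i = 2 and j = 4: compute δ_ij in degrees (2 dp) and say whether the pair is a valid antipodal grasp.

α = atan 0.5 = 26.57°;  2α = 53.13°
edge 2: e_2 = (-1.01, +0.63);  n_2 = (+0.5292, +0.8485)
edge 4: e_4 = (+0.15, -2.17);  n_4 = (-0.9976, -0.0690)
∠(n_2, n_4) = 125.91°
δ = |180° − 125.91°| = 54.09°
54.09° > 2α = 53.13°  →  invalid

δ = 54.09°, invalid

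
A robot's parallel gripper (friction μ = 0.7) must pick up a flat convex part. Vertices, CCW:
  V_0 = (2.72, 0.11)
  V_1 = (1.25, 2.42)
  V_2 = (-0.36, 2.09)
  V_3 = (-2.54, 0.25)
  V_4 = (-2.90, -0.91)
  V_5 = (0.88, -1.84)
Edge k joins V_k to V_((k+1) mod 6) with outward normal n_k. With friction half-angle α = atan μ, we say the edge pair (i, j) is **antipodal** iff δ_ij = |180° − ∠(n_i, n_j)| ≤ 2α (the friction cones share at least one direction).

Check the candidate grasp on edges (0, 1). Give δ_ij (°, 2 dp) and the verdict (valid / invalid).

α = atan 0.7 = 34.99°;  2α = 69.98°
edge 0: e_0 = (-1.47, +2.31);  n_0 = (+0.8437, +0.5369)
edge 1: e_1 = (-1.61, -0.33);  n_1 = (-0.2008, +0.9796)
∠(n_0, n_1) = 69.11°
δ = |180° − 69.11°| = 110.89°
110.89° > 2α = 69.98°  →  invalid

δ = 110.89°, invalid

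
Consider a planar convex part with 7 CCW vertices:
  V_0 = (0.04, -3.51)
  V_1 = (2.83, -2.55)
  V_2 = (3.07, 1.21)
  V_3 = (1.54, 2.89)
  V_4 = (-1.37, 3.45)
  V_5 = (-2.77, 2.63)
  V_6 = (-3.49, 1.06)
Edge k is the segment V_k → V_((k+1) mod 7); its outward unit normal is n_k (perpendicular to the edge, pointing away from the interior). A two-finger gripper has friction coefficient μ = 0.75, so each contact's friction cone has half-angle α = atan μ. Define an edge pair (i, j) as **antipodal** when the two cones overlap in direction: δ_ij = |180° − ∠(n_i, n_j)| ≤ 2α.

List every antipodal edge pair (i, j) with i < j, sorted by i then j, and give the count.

count = 10; pairs: (0,2), (0,3), (0,4), (0,5), (1,4), (1,5), (1,6), (2,5), (2,6), (3,6)

α = atan 0.75 = 36.87°;  2α = 73.74°
n_0 = (+0.3254, -0.9456)
n_1 = (+0.9980, -0.0637)
n_2 = (+0.7393, +0.6733)
n_3 = (+0.1890, +0.9820)
n_4 = (-0.5054, +0.8629)
n_5 = (-0.9090, +0.4169)
n_6 = (-0.7914, -0.6113)
  (0,1): δ = 112.64°  ·
  (0,2): δ = 66.66°  ✓
  (0,3): δ = 29.88°  ✓
  (0,4): δ = 11.37°  ✓
  (0,5): δ = 46.38°  ✓
  (0,6): δ = 108.70°  ·
  (1,2): δ = 134.02°  ·
  (1,3): δ = 97.24°  ·
  (1,4): δ = 55.99°  ✓
  (1,5): δ = 20.98°  ✓
  (1,6): δ = 41.34°  ✓
  (2,3): δ = 143.22°  ·
  (2,4): δ = 101.97°  ·
  (2,5): δ = 66.96°  ✓
  (2,6): δ = 4.64°  ✓
  (3,4): δ = 138.75°  ·
  (3,5): δ = 103.74°  ·
  (3,6): δ = 41.42°  ✓
  (4,5): δ = 144.99°  ·
  (4,6): δ = 82.67°  ·
  (5,6): δ = 117.68°  ·
antipodal pairs: 10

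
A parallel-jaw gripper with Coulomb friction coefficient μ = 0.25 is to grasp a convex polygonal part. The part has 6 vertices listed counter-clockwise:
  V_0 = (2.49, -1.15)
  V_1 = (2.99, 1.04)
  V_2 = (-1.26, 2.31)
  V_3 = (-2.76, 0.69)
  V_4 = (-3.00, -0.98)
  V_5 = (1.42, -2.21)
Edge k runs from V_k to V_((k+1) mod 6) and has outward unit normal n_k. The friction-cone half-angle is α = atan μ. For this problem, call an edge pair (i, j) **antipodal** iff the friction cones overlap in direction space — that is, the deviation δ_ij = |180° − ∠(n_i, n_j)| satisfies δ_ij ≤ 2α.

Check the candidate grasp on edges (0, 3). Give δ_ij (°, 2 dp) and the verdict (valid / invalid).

δ = 4.68°, valid

α = atan 0.25 = 14.04°;  2α = 28.07°
edge 0: e_0 = (+0.50, +2.19);  n_0 = (+0.9749, -0.2226)
edge 3: e_3 = (-0.24, -1.67);  n_3 = (-0.9898, +0.1423)
∠(n_0, n_3) = 175.32°
δ = |180° − 175.32°| = 4.68°
4.68° ≤ 2α = 28.07°  →  valid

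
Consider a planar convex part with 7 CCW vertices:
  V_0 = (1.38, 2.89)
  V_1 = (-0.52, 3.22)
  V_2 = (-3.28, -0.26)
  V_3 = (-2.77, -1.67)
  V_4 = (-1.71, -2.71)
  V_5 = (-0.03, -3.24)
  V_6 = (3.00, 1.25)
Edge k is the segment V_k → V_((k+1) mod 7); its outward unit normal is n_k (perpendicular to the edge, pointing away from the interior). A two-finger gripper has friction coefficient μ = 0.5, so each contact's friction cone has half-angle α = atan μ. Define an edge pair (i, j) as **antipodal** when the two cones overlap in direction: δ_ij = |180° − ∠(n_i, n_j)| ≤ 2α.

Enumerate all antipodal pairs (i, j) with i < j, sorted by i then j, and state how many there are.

count = 6; pairs: (0,3), (0,4), (1,5), (2,6), (3,6), (4,6)

α = atan 0.5 = 26.57°;  2α = 53.13°
n_0 = (+0.1711, +0.9852)
n_1 = (-0.7835, +0.6214)
n_2 = (-0.9404, -0.3401)
n_3 = (-0.7003, -0.7138)
n_4 = (-0.3009, -0.9537)
n_5 = (+0.8289, -0.5594)
n_6 = (+0.7114, +0.7028)
  (0,1): δ = 118.56°  ·
  (0,2): δ = 60.26°  ·
  (0,3): δ = 34.60°  ✓
  (0,4): δ = 7.66°  ✓
  (0,5): δ = 65.84°  ·
  (0,6): δ = 144.50°  ·
  (1,2): δ = 121.70°  ·
  (1,3): δ = 96.04°  ·
  (1,4): δ = 69.09°  ·
  (1,5): δ = 4.41°  ✓
  (1,6): δ = 83.07°  ·
  (2,3): δ = 154.34°  ·
  (2,4): δ = 127.39°  ·
  (2,5): δ = 53.90°  ·
  (2,6): δ = 24.76°  ✓
  (3,4): δ = 153.05°  ·
  (3,5): δ = 79.56°  ·
  (3,6): δ = 0.90°  ✓
  (4,5): δ = 106.50°  ·
  (4,6): δ = 27.84°  ✓
  (5,6): δ = 101.34°  ·
antipodal pairs: 6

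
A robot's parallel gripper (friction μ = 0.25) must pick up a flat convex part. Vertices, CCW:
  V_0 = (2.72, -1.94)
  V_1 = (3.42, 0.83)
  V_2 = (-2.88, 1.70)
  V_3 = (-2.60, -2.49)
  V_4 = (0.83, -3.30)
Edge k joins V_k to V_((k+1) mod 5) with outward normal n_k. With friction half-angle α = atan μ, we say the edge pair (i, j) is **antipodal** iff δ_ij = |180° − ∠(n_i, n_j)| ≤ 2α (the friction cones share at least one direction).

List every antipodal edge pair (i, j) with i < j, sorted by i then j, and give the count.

count = 2; pairs: (0,2), (1,3)

α = atan 0.25 = 14.04°;  2α = 28.07°
n_0 = (+0.9695, -0.2450)
n_1 = (+0.1368, +0.9906)
n_2 = (-0.9978, -0.0667)
n_3 = (-0.2298, -0.9732)
n_4 = (+0.5841, -0.8117)
  (0,1): δ = 83.68°  ·
  (0,2): δ = 18.01°  ✓
  (0,3): δ = 90.90°  ·
  (0,4): δ = 139.92°  ·
  (1,2): δ = 78.31°  ·
  (1,3): δ = 5.42°  ✓
  (1,4): δ = 43.60°  ·
  (2,3): δ = 107.11°  ·
  (2,4): δ = 58.09°  ·
  (3,4): δ = 130.98°  ·
antipodal pairs: 2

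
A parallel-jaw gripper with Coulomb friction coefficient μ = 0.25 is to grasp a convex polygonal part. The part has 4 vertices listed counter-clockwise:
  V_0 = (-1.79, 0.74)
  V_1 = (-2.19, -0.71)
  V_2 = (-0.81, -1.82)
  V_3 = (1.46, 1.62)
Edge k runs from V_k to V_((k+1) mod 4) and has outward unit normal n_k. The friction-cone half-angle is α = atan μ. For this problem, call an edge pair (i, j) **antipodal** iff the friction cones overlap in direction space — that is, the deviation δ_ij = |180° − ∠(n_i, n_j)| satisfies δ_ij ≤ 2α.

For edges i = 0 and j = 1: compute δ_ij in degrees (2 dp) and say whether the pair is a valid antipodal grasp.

α = atan 0.25 = 14.04°;  2α = 28.07°
edge 0: e_0 = (-0.40, -1.45);  n_0 = (-0.9640, +0.2659)
edge 1: e_1 = (+1.38, -1.11);  n_1 = (-0.6268, -0.7792)
∠(n_0, n_1) = 66.61°
δ = |180° − 66.61°| = 113.39°
113.39° > 2α = 28.07°  →  invalid

δ = 113.39°, invalid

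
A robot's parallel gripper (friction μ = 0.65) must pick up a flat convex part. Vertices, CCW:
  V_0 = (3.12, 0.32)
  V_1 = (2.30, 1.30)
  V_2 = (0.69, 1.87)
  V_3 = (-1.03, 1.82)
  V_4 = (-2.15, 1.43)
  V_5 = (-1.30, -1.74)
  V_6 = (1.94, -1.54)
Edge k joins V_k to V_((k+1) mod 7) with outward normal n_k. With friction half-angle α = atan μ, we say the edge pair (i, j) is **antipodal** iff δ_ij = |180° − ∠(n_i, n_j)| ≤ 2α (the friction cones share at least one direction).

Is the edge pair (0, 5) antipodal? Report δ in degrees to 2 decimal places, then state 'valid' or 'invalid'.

α = atan 0.65 = 33.02°;  2α = 66.05°
edge 0: e_0 = (-0.82, +0.98);  n_0 = (+0.7669, +0.6417)
edge 5: e_5 = (+3.24, +0.20);  n_5 = (+0.0616, -0.9981)
∠(n_0, n_5) = 126.39°
δ = |180° − 126.39°| = 53.61°
53.61° ≤ 2α = 66.05°  →  valid

δ = 53.61°, valid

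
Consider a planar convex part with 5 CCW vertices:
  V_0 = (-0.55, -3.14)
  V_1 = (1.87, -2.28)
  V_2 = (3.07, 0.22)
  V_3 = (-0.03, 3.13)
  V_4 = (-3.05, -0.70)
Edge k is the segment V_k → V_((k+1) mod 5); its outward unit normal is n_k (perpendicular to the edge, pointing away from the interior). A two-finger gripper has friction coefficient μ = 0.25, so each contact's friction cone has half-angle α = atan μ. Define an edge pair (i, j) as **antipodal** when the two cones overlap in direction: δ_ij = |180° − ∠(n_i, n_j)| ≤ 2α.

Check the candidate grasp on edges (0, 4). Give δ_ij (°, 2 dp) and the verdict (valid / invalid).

δ = 116.13°, invalid

α = atan 0.25 = 14.04°;  2α = 28.07°
edge 0: e_0 = (+2.42, +0.86);  n_0 = (+0.3349, -0.9423)
edge 4: e_4 = (+2.50, -2.44);  n_4 = (-0.6985, -0.7156)
∠(n_0, n_4) = 63.87°
δ = |180° − 63.87°| = 116.13°
116.13° > 2α = 28.07°  →  invalid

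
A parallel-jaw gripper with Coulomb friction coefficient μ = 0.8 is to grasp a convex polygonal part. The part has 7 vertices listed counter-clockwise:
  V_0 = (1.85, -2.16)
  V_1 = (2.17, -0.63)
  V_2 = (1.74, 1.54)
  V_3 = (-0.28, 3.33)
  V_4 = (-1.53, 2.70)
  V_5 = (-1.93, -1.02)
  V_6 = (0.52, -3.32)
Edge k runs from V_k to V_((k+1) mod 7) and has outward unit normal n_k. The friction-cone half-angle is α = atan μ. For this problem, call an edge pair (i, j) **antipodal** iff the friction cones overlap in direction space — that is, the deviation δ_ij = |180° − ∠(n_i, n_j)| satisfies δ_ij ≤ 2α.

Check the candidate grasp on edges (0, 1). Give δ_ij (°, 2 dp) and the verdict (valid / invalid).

δ = 156.98°, invalid

α = atan 0.8 = 38.66°;  2α = 77.32°
edge 0: e_0 = (+0.32, +1.53);  n_0 = (+0.9788, -0.2047)
edge 1: e_1 = (-0.43, +2.17);  n_1 = (+0.9809, +0.1944)
∠(n_0, n_1) = 23.02°
δ = |180° − 23.02°| = 156.98°
156.98° > 2α = 77.32°  →  invalid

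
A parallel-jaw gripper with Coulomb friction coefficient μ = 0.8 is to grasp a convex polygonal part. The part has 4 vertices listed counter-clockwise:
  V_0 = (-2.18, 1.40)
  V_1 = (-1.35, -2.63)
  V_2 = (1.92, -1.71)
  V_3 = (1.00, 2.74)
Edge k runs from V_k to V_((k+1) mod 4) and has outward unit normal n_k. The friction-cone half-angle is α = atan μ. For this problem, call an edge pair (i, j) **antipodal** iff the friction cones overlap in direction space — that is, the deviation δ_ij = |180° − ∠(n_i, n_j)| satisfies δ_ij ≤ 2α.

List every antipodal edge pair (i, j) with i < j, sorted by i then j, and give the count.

α = atan 0.8 = 38.66°;  2α = 77.32°
n_0 = (-0.9794, -0.2017)
n_1 = (+0.2708, -0.9626)
n_2 = (+0.9793, +0.2025)
n_3 = (-0.3883, +0.9215)
  (0,1): δ = 85.92°  ·
  (0,2): δ = 0.04°  ✓
  (0,3): δ = 101.21°  ·
  (1,2): δ = 94.03°  ·
  (1,3): δ = 7.14°  ✓
  (2,3): δ = 78.83°  ·
antipodal pairs: 2

count = 2; pairs: (0,2), (1,3)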